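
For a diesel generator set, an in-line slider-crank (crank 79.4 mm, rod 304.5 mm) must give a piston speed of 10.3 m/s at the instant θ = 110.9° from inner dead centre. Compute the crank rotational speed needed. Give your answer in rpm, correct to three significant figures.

1470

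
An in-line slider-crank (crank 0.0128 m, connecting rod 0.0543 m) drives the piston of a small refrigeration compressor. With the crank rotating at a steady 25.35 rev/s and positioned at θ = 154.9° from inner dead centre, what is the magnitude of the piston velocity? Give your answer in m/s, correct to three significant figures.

ω = 2π·25.4 = 159.3 rad/s
For an in-line slider-crank, x = r cosθ + √(L² − r² sin²θ), so v = −rω sinθ·[1 + r cosθ/√(L² − r² sin²θ)].
With r = 0.0128 m, L = 0.0543 m, θ = 154.9°: √(L² − r² sin²θ) = 0.054028 m.
v = −0.0128·159.3·0.42420·[1 + 0.0128·-0.90557/0.054028] = -0.6793 m/s.
|v| = 0.6793 m/s.

0.679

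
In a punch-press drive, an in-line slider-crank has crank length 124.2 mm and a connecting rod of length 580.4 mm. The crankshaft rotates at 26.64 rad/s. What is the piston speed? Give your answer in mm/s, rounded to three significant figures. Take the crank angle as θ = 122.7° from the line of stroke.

2460

ω = 26.64 rad/s
For an in-line slider-crank, x = r cosθ + √(L² − r² sin²θ), so v = −rω sinθ·[1 + r cosθ/√(L² − r² sin²θ)].
With r = 0.1242 m, L = 0.5804 m, θ = 122.7°: √(L² − r² sin²θ) = 0.57091 m.
v = −0.1242·26.64·0.84151·[1 + 0.1242·-0.54024/0.57091] = -2.4571 m/s.
|v| = 2.4571 m/s = 2457.1 mm/s.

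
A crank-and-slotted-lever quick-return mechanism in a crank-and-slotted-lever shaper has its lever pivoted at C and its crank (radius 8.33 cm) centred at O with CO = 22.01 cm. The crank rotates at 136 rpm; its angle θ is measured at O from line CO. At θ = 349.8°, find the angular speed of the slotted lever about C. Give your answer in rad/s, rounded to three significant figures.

ω = 14.24 rad/s (from 136 rpm).
Crank pin A relative to C: A = (d + r cosθ, r sinθ); lever angle φ = atan2(r sinθ, d + r cosθ).
Differentiating tanφ: φ̇ = rω(d cosθ + r)/(d² + r² + 2dr cosθ).
d² + r² + 2dr cosθ = |CA|² = 0.091472 m²;  d cosθ + r = +0.29992 m.
|ω_lever| = |0.0833·14.24·+0.29992| / 0.091472 = 3.8898 rad/s.

3.89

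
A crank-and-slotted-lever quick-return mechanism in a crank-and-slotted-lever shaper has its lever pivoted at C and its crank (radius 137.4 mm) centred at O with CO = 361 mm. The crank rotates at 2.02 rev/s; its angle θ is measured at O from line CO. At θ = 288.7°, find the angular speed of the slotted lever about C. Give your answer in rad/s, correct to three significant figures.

2.44

ω = 12.69 rad/s (from 2.02 rev/s).
Crank pin A relative to C: A = (d + r cosθ, r sinθ); lever angle φ = atan2(r sinθ, d + r cosθ).
Differentiating tanφ: φ̇ = rω(d cosθ + r)/(d² + r² + 2dr cosθ).
d² + r² + 2dr cosθ = |CA|² = 0.181005 m²;  d cosθ + r = +0.25314 m.
|ω_lever| = |0.1374·12.69·+0.25314| / 0.181005 = 2.4389 rad/s.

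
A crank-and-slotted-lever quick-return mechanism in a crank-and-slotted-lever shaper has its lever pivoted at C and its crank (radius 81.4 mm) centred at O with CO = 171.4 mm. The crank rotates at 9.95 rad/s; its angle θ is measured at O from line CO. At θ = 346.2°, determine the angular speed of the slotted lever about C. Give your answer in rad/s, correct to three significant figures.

ω = 9.95 rad/s
Crank pin A relative to C: A = (d + r cosθ, r sinθ); lever angle φ = atan2(r sinθ, d + r cosθ).
Differentiating tanφ: φ̇ = rω(d cosθ + r)/(d² + r² + 2dr cosθ).
d² + r² + 2dr cosθ = |CA|² = 0.0631024 m²;  d cosθ + r = +0.24785 m.
|ω_lever| = |0.0814·9.95·+0.24785| / 0.0631024 = 3.1812 rad/s.

3.18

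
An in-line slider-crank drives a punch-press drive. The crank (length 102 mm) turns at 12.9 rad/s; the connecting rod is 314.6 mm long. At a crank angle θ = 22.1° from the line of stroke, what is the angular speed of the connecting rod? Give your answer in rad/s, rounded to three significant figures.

ω = 12.9 rad/s
The rod makes angle φ with the slider axis where L sinφ = r sinθ; differentiating, L cosφ·φ̇ = r ω cosθ.
L cosφ = √(L² − r² sin²θ) = 0.31225 m.
|ω_rod| = r ω |cosθ| / √(L² − r² sin²θ) = 0.102·12.9·0.92653/0.31225 = 3.9043 rad/s.

3.90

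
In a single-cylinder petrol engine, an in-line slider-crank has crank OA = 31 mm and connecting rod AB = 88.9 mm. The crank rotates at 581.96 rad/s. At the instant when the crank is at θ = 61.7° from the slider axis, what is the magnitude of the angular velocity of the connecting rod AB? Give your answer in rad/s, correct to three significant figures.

ω = 582 rad/s
The rod makes angle φ with the slider axis where L sinφ = r sinθ; differentiating, L cosφ·φ̇ = r ω cosθ.
L cosφ = √(L² − r² sin²θ) = 0.084606 m.
|ω_rod| = r ω |cosθ| / √(L² − r² sin²θ) = 0.031·582·0.47409/0.084606 = 101.09 rad/s.

101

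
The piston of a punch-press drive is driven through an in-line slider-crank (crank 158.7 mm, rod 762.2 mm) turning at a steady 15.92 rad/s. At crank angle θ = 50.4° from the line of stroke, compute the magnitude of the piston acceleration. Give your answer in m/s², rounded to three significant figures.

ω = 15.92 rad/s
x(θ) = r cosθ + √(L² − r² sin²θ); with ω constant, a = ω²·d²x/dθ².
d²x/dθ² = −r cosθ − r²(cos2θ)/√u − r⁴ sin²2θ/(4u^{3/2}),  u = L² − r² sin²θ = 0.565996 m².
Substituting r = 0.1587 m, L = 0.7622 m, θ = 50.4°: d²x/dθ² = -0.095246 m.
a = ω²·d²x/dθ² = (15.92)²·(-0.095246) = -24.14 m/s²;  |a| = 24.14 m/s².

24.1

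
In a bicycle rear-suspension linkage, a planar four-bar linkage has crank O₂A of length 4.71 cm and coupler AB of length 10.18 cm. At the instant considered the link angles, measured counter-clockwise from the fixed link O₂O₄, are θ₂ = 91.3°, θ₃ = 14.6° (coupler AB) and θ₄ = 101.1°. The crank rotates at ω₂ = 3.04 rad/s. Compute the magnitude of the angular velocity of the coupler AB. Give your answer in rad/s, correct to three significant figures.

0.240

ω₂ = 3.04 rad/s
Differentiating the loop-closure r₂e^{iθ₂}+r₃e^{iθ₃}=r₁+r₄e^{iθ₄} gives r₂ω₂e^{iθ₂}+r₃ω₃e^{iθ₃}=r₄ω₄e^{iθ₄}.
Eliminating the other unknown: ω₃ = r₂ω₂ sin(θ₄−θ₂) / [r₃ sin(θ₃−θ₄)].
Numerator sine = +0.17021; denominator sine = -0.99813.
Result = 0.0471·3.04·(+0.17021) / (0.1018·(-0.99813)) = -0.23985 rad/s; magnitude 0.23985 rad/s.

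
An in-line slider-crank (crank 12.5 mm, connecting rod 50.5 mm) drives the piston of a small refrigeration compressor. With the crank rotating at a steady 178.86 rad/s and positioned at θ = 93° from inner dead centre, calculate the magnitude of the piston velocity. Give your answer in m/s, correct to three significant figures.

2.20

ω = 178.9 rad/s
For an in-line slider-crank, x = r cosθ + √(L² − r² sin²θ), so v = −rω sinθ·[1 + r cosθ/√(L² − r² sin²θ)].
With r = 0.0125 m, L = 0.0505 m, θ = 93°: √(L² − r² sin²θ) = 0.048933 m.
v = −0.0125·178.9·0.99863·[1 + 0.0125·-0.05234/0.048933] = -2.2028 m/s.
|v| = 2.2028 m/s.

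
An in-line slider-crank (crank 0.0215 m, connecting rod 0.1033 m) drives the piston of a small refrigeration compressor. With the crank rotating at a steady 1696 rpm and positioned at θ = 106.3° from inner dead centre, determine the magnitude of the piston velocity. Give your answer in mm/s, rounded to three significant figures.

3450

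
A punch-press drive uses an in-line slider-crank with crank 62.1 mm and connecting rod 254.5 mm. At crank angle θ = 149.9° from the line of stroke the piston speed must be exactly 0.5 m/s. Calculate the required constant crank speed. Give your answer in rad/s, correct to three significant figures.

For an in-line slider-crank, |v_piston| = rω|sinθ|·[1 + r cosθ/√(L² − r² sin²θ)].
With r = 0.0621 m, L = 0.2545 m, θ = 149.9°: the bracketed kinematic factor |dx/dθ| = 0.024519 m.
ω = v/|dx/dθ| = 0.5/0.024519 = 20.392 rad/s.

20.4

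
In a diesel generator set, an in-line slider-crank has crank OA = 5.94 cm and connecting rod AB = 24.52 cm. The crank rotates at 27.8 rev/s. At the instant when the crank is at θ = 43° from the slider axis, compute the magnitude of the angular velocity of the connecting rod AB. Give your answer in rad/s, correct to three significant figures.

ω = 174.7 rad/s (converted from 27.8 rev/s).
The rod makes angle φ with the slider axis where L sinφ = r sinθ; differentiating, L cosφ·φ̇ = r ω cosθ.
L cosφ = √(L² − r² sin²θ) = 0.24183 m.
|ω_rod| = r ω |cosθ| / √(L² − r² sin²θ) = 0.0594·174.7·0.73135/0.24183 = 31.378 rad/s.

31.4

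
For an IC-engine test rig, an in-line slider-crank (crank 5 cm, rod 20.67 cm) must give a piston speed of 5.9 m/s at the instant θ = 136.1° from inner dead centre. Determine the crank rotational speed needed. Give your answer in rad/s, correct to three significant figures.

207

For an in-line slider-crank, |v_piston| = rω|sinθ|·[1 + r cosθ/√(L² − r² sin²θ)].
With r = 0.05 m, L = 0.2067 m, θ = 136.1°: the bracketed kinematic factor |dx/dθ| = 0.02854 m.
ω = v/|dx/dθ| = 5.9/0.02854 = 206.73 rad/s.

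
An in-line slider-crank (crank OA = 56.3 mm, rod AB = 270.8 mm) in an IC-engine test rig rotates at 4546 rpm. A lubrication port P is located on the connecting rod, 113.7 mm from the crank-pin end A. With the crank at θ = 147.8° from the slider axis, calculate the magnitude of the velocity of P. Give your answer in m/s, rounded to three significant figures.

18.7

ω = 476.1 rad/s.  Crank-pin speed |V_A| = rω = 26.802 m/s, perpendicular to OA.
Rod angle: sinφ = −(r/L) sinθ ⇒ φ = -6.361°; ω_rod = −rω cosθ/√(L²−r²sin²θ) = +84.269 rad/s.
V_P = V_A + ω_rod × AP, with AP = 0.1137 m along the rod.
Components: V_Px = −rω sinθ − a·ω_rod·sinφ = -13.221 m/s;  V_Py = rω cosθ + a·ω_rod·cosφ = -13.157 m/s.
|V_P| = √(V_Px² + V_Py²) = 18.652 m/s.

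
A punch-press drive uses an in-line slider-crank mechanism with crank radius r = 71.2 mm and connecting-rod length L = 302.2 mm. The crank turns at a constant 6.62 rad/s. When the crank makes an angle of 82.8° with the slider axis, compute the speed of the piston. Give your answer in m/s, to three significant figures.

0.482

ω = 6.62 rad/s
For an in-line slider-crank, x = r cosθ + √(L² − r² sin²θ), so v = −rω sinθ·[1 + r cosθ/√(L² − r² sin²θ)].
With r = 0.0712 m, L = 0.3022 m, θ = 82.8°: √(L² − r² sin²θ) = 0.29383 m.
v = −0.0712·6.62·0.99211·[1 + 0.0712·0.12533/0.29383] = -0.48183 m/s.
|v| = 0.48183 m/s.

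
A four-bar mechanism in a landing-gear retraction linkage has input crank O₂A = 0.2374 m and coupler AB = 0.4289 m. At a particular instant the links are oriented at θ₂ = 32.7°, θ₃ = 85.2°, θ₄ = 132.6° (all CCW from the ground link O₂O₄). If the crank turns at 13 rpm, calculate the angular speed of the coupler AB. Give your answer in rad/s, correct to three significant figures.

1.01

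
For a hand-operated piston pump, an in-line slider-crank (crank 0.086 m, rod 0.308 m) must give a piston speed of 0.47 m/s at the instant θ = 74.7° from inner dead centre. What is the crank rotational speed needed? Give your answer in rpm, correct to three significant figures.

50.3

For an in-line slider-crank, |v_piston| = rω|sinθ|·[1 + r cosθ/√(L² − r² sin²θ)].
With r = 0.086 m, L = 0.308 m, θ = 74.7°: the bracketed kinematic factor |dx/dθ| = 0.089298 m.
ω = v/|dx/dθ| = 0.47/0.089298 = 5.2633 rad/s.
N = 60ω/(2π) = 50.26 rpm.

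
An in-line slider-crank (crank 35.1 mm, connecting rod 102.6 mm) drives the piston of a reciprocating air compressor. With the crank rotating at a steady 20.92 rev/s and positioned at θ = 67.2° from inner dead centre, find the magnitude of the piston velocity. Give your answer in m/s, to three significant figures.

ω = 2π·20.9 = 131.4 rad/s
For an in-line slider-crank, x = r cosθ + √(L² − r² sin²θ), so v = −rω sinθ·[1 + r cosθ/√(L² − r² sin²θ)].
With r = 0.0351 m, L = 0.1026 m, θ = 67.2°: √(L² − r² sin²θ) = 0.097364 m.
v = −0.0351·131.4·0.92186·[1 + 0.0351·0.38752/0.097364] = -4.8474 m/s.
|v| = 4.8474 m/s.

4.85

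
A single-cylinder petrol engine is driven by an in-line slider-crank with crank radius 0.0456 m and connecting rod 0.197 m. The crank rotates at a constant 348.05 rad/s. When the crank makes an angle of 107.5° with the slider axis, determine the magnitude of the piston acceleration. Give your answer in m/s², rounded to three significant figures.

ω = 348.1 rad/s
x(θ) = r cosθ + √(L² − r² sin²θ); with ω constant, a = ω²·d²x/dθ².
d²x/dθ² = −r cosθ − r²(cos2θ)/√u − r⁴ sin²2θ/(4u^{3/2}),  u = L² − r² sin²θ = 0.0369177 m².
Substituting r = 0.0456 m, L = 0.197 m, θ = 107.5°: d²x/dθ² = +0.022527 m.
a = ω²·d²x/dθ² = (348.1)²·(+0.022527) = +2728.9 m/s²;  |a| = 2728.9 m/s².

2730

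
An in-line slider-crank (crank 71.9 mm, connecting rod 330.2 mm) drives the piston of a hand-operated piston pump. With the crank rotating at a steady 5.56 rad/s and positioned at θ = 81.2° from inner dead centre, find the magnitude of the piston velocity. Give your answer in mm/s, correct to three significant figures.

409

ω = 5.56 rad/s
For an in-line slider-crank, x = r cosθ + √(L² − r² sin²θ), so v = −rω sinθ·[1 + r cosθ/√(L² − r² sin²θ)].
With r = 0.0719 m, L = 0.3302 m, θ = 81.2°: √(L² − r² sin²θ) = 0.32246 m.
v = −0.0719·5.56·0.98823·[1 + 0.0719·0.15299/0.32246] = -0.40853 m/s.
|v| = 0.40853 m/s = 408.53 mm/s.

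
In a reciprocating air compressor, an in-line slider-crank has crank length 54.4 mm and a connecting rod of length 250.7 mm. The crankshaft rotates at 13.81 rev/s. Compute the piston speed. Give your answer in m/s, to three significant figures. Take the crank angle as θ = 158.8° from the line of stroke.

1.36

ω = 2π·13.8 = 86.77 rad/s
For an in-line slider-crank, x = r cosθ + √(L² − r² sin²θ), so v = −rω sinθ·[1 + r cosθ/√(L² − r² sin²θ)].
With r = 0.0544 m, L = 0.2507 m, θ = 158.8°: √(L² − r² sin²θ) = 0.24993 m.
v = −0.0544·86.77·0.36162·[1 + 0.0544·-0.93232/0.24993] = -1.3606 m/s.
|v| = 1.3606 m/s.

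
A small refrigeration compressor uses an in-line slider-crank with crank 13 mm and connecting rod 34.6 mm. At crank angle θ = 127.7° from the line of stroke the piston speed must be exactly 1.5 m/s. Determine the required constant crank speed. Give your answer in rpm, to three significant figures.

1830

For an in-line slider-crank, |v_piston| = rω|sinθ|·[1 + r cosθ/√(L² − r² sin²θ)].
With r = 0.013 m, L = 0.0346 m, θ = 127.7°: the bracketed kinematic factor |dx/dθ| = 0.0078107 m.
ω = v/|dx/dθ| = 1.5/0.0078107 = 192.05 rad/s.
N = 60ω/(2π) = 1833.9 rpm.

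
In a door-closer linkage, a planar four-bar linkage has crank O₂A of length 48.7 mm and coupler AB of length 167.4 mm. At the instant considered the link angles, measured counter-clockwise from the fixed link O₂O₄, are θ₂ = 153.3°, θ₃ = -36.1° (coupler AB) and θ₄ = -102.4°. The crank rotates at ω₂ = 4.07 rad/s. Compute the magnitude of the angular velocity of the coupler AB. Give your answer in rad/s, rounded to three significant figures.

1.25

ω₂ = 4.07 rad/s
Differentiating the loop-closure r₂e^{iθ₂}+r₃e^{iθ₃}=r₁+r₄e^{iθ₄} gives r₂ω₂e^{iθ₂}+r₃ω₃e^{iθ₃}=r₄ω₄e^{iθ₄}.
Eliminating the other unknown: ω₃ = r₂ω₂ sin(θ₄−θ₂) / [r₃ sin(θ₃−θ₄)].
Numerator sine = +0.96902; denominator sine = +0.91566.
Result = 0.0487·4.07·(+0.96902) / (0.1674·(+0.91566)) = +1.253 rad/s; magnitude 1.253 rad/s.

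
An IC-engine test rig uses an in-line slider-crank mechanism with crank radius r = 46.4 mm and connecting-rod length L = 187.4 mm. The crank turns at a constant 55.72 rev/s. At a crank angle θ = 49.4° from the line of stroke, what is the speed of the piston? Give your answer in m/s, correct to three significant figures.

14.4

ω = 2π·55.7 = 350.1 rad/s
For an in-line slider-crank, x = r cosθ + √(L² − r² sin²θ), so v = −rω sinθ·[1 + r cosθ/√(L² − r² sin²θ)].
With r = 0.0464 m, L = 0.1874 m, θ = 49.4°: √(L² − r² sin²θ) = 0.18406 m.
v = −0.0464·350.1·0.75927·[1 + 0.0464·0.65077/0.18406] = -14.358 m/s.
|v| = 14.358 m/s.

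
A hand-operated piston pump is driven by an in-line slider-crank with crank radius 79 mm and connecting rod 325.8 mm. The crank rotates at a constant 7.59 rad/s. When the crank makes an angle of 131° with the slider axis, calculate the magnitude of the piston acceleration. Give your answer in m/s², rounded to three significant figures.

ω = 7.59 rad/s
x(θ) = r cosθ + √(L² − r² sin²θ); with ω constant, a = ω²·d²x/dθ².
d²x/dθ² = −r cosθ − r²(cos2θ)/√u − r⁴ sin²2θ/(4u^{3/2}),  u = L² − r² sin²θ = 0.102591 m².
Substituting r = 0.079 m, L = 0.3258 m, θ = 131°: d²x/dθ² = +0.05425 m.
a = ω²·d²x/dθ² = (7.59)²·(+0.05425) = +3.1252 m/s²;  |a| = 3.1252 m/s².

3.13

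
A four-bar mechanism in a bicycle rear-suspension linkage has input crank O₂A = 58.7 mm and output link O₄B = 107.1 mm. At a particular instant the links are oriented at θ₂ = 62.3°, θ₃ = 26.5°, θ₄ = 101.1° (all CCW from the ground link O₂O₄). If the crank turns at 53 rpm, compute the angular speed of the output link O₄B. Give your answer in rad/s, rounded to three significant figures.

ω₂ = 5.55 rad/s (from 53 rpm).
Differentiating the loop-closure r₂e^{iθ₂}+r₃e^{iθ₃}=r₁+r₄e^{iθ₄} gives r₂ω₂e^{iθ₂}+r₃ω₃e^{iθ₃}=r₄ω₄e^{iθ₄}.
Eliminating the other unknown: ω₄ = r₂ω₂ sin(θ₂−θ₃) / [r₄ sin(θ₄−θ₃)].
Numerator sine = +0.58496; denominator sine = +0.96410.
Result = 0.0587·5.55·(+0.58496) / (0.1071·(+0.96410)) = +1.8457 rad/s; magnitude 1.8457 rad/s.

1.85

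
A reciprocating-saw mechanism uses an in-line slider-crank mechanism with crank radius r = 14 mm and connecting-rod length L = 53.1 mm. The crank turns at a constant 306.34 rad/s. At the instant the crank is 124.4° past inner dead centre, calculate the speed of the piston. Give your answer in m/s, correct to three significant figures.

ω = 306.3 rad/s
For an in-line slider-crank, x = r cosθ + √(L² − r² sin²θ), so v = −rω sinθ·[1 + r cosθ/√(L² − r² sin²θ)].
With r = 0.014 m, L = 0.0531 m, θ = 124.4°: √(L² − r² sin²θ) = 0.051828 m.
v = −0.014·306.3·0.82511·[1 + 0.014·-0.56497/0.051828] = -2.9987 m/s.
|v| = 2.9987 m/s.

3.00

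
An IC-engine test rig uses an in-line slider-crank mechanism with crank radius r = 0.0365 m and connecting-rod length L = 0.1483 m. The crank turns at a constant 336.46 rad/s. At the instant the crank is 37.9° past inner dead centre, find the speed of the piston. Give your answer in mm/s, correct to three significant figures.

ω = 336.5 rad/s
For an in-line slider-crank, x = r cosθ + √(L² − r² sin²θ), so v = −rω sinθ·[1 + r cosθ/√(L² − r² sin²θ)].
With r = 0.0365 m, L = 0.1483 m, θ = 37.9°: √(L² − r² sin²θ) = 0.1466 m.
v = −0.0365·336.5·0.61429·[1 + 0.0365·0.78908/0.1466] = -9.0261 m/s.
|v| = 9.0261 m/s = 9026.1 mm/s.

9030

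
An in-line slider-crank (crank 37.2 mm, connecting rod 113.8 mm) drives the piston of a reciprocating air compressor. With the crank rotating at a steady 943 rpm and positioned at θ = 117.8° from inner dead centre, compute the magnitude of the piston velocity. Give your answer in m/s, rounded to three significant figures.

2.73

ω = 2π·943/60 = 98.75 rad/s
For an in-line slider-crank, x = r cosθ + √(L² − r² sin²θ), so v = −rω sinθ·[1 + r cosθ/√(L² − r² sin²θ)].
With r = 0.0372 m, L = 0.1138 m, θ = 117.8°: √(L² − r² sin²θ) = 0.10894 m.
v = −0.0372·98.75·0.88458·[1 + 0.0372·-0.46639/0.10894] = -2.732 m/s.
|v| = 2.732 m/s.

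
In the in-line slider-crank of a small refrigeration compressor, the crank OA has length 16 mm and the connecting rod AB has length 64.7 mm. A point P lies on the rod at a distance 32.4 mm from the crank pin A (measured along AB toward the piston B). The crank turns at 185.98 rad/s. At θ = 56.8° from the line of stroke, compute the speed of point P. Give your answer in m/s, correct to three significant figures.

2.78

ω = 186 rad/s.  Crank-pin speed |V_A| = rω = 2.9757 m/s, perpendicular to OA.
Rod angle: sinφ = −(r/L) sinθ ⇒ φ = -11.942°; ω_rod = −rω cosθ/√(L²−r²sin²θ) = -25.741 rad/s.
V_P = V_A + ω_rod × AP, with AP = 0.0324 m along the rod.
Components: V_Px = −rω sinθ − a·ω_rod·sinφ = -2.6625 m/s;  V_Py = rω cosθ + a·ω_rod·cosφ = +0.81343 m/s.
|V_P| = √(V_Px² + V_Py²) = 2.784 m/s.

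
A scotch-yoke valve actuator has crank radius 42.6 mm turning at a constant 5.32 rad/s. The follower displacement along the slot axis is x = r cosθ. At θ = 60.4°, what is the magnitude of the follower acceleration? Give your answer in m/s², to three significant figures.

ω = 5.32 rad/s
x = r cosθ ⇒ ẍ = −rω² cosθ (ω constant).
|a| = rω²|cosθ| = 0.0426·(5.32)²·|cos 60.4°| = 0.59554 m/s².

0.596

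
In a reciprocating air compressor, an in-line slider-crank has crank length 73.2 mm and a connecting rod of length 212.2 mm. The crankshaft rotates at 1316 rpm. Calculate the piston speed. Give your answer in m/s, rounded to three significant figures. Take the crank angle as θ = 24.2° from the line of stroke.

5.45

ω = 2π·1316/60 = 137.8 rad/s
For an in-line slider-crank, x = r cosθ + √(L² − r² sin²θ), so v = −rω sinθ·[1 + r cosθ/√(L² − r² sin²θ)].
With r = 0.0732 m, L = 0.2122 m, θ = 24.2°: √(L² − r² sin²θ) = 0.21007 m.
v = −0.0732·137.8·0.40992·[1 + 0.0732·0.91212/0.21007] = -5.4495 m/s.
|v| = 5.4495 m/s.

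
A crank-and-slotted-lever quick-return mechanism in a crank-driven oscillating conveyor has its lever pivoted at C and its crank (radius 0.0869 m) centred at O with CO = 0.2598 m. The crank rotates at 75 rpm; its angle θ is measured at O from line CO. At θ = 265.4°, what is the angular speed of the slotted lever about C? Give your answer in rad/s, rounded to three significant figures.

0.631

ω = 7.854 rad/s (from 75 rpm).
Crank pin A relative to C: A = (d + r cosθ, r sinθ); lever angle φ = atan2(r sinθ, d + r cosθ).
Differentiating tanφ: φ̇ = rω(d cosθ + r)/(d² + r² + 2dr cosθ).
d² + r² + 2dr cosθ = |CA|² = 0.0714264 m²;  d cosθ + r = +0.066064 m.
|ω_lever| = |0.0869·7.854·+0.066064| / 0.0714264 = 0.63127 rad/s.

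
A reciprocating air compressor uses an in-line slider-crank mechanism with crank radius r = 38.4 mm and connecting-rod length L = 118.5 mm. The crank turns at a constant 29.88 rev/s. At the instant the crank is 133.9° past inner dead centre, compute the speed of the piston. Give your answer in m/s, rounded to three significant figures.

3.99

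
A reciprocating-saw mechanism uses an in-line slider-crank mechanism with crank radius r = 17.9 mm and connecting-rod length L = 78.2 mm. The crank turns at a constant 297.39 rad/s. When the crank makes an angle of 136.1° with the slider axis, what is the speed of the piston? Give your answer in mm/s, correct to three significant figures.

ω = 297.4 rad/s
For an in-line slider-crank, x = r cosθ + √(L² − r² sin²θ), so v = −rω sinθ·[1 + r cosθ/√(L² − r² sin²θ)].
With r = 0.0179 m, L = 0.0782 m, θ = 136.1°: √(L² − r² sin²θ) = 0.077209 m.
v = −0.0179·297.4·0.69340·[1 + 0.0179·-0.72055/0.077209] = -3.0746 m/s.
|v| = 3.0746 m/s = 3074.6 mm/s.

3070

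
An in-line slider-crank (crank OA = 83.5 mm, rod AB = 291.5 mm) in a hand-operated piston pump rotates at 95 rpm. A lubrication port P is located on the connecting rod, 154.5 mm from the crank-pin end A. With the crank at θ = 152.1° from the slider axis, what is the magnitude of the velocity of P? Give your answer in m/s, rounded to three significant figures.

ω = 9.948 rad/s.  Crank-pin speed |V_A| = rω = 0.83069 m/s, perpendicular to OA.
Rod angle: sinφ = −(r/L) sinθ ⇒ φ = -7.703°; ω_rod = −rω cosθ/√(L²−r²sin²θ) = +2.5414 rad/s.
V_P = V_A + ω_rod × AP, with AP = 0.1545 m along the rod.
Components: V_Px = −rω sinθ − a·ω_rod·sinφ = -0.33607 m/s;  V_Py = rω cosθ + a·ω_rod·cosφ = -0.34503 m/s.
|V_P| = √(V_Px² + V_Py²) = 0.48166 m/s.

0.482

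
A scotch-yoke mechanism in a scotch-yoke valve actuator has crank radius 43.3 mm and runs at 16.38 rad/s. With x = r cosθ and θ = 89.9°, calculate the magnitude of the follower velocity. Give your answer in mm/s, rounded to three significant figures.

ω = 16.38 rad/s
x = r cosθ ⇒ ẋ = −rω sinθ.
|v| = rω|sinθ| = 0.0433·16.38·|sin 89.9°| = 0.70925 m/s = 709.25 mm/s.

709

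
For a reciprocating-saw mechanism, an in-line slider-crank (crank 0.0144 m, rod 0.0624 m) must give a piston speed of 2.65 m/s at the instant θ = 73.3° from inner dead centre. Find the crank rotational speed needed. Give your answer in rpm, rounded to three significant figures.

1720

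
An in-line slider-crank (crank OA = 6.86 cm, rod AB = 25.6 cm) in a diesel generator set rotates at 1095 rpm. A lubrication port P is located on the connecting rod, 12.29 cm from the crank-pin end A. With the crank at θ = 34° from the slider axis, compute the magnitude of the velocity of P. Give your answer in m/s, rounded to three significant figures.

ω = 114.7 rad/s.  Crank-pin speed |V_A| = rω = 7.8662 m/s, perpendicular to OA.
Rod angle: sinφ = −(r/L) sinθ ⇒ φ = -8.618°; ω_rod = −rω cosθ/√(L²−r²sin²θ) = -25.765 rad/s.
V_P = V_A + ω_rod × AP, with AP = 0.1229 m along the rod.
Components: V_Px = −rω sinθ − a·ω_rod·sinφ = -4.8732 m/s;  V_Py = rω cosθ + a·ω_rod·cosφ = +3.3906 m/s.
|V_P| = √(V_Px² + V_Py²) = 5.9367 m/s.

5.94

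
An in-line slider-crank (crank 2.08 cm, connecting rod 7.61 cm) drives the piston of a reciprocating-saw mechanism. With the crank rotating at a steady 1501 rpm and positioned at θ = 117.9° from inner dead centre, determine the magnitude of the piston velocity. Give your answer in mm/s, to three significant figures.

ω = 2π·1501/60 = 157.2 rad/s
For an in-line slider-crank, x = r cosθ + √(L² − r² sin²θ), so v = −rω sinθ·[1 + r cosθ/√(L² − r² sin²θ)].
With r = 0.0208 m, L = 0.0761 m, θ = 117.9°: √(L² − r² sin²θ) = 0.073846 m.
v = −0.0208·157.2·0.88377·[1 + 0.0208·-0.46793/0.073846] = -2.5086 m/s.
|v| = 2.5086 m/s = 2508.6 mm/s.

2510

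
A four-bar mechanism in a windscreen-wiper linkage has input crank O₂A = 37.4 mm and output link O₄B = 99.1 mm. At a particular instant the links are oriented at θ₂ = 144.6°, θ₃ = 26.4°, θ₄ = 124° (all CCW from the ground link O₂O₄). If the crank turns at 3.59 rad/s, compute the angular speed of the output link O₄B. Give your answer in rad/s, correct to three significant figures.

1.20

ω₂ = 3.59 rad/s
Differentiating the loop-closure r₂e^{iθ₂}+r₃e^{iθ₃}=r₁+r₄e^{iθ₄} gives r₂ω₂e^{iθ₂}+r₃ω₃e^{iθ₃}=r₄ω₄e^{iθ₄}.
Eliminating the other unknown: ω₄ = r₂ω₂ sin(θ₂−θ₃) / [r₄ sin(θ₄−θ₃)].
Numerator sine = +0.88130; denominator sine = +0.99122.
Result = 0.0374·3.59·(+0.88130) / (0.0991·(+0.99122)) = +1.2046 rad/s; magnitude 1.2046 rad/s.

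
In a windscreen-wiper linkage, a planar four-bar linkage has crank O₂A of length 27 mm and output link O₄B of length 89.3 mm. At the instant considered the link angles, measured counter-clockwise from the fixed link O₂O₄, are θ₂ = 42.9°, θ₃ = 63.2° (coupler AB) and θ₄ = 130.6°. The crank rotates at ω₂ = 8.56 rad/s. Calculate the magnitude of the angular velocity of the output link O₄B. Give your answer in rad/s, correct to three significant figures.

0.973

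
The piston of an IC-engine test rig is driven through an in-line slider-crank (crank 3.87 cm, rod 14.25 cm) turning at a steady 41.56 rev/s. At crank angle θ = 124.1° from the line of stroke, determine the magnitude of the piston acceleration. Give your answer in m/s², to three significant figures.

ω = 2π·41.6 = 261.1 rad/s
x(θ) = r cosθ + √(L² − r² sin²θ); with ω constant, a = ω²·d²x/dθ².
d²x/dθ² = −r cosθ − r²(cos2θ)/√u − r⁴ sin²2θ/(4u^{3/2}),  u = L² − r² sin²θ = 0.0192793 m².
Substituting r = 0.0387 m, L = 0.1425 m, θ = 124.1°: d²x/dθ² = +0.025522 m.
a = ω²·d²x/dθ² = (261.1)²·(+0.025522) = +1740.3 m/s²;  |a| = 1740.3 m/s².

1740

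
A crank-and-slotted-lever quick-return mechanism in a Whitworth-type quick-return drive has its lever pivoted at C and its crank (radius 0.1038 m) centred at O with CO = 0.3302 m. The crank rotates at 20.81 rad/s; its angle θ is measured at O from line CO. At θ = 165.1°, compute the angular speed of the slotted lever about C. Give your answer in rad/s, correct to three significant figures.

ω = 20.81 rad/s
Crank pin A relative to C: A = (d + r cosθ, r sinθ); lever angle φ = atan2(r sinθ, d + r cosθ).
Differentiating tanφ: φ̇ = rω(d cosθ + r)/(d² + r² + 2dr cosθ).
d² + r² + 2dr cosθ = |CA|² = 0.0535619 m²;  d cosθ + r = -0.2153 m.
|ω_lever| = |0.1038·20.81·-0.2153| / 0.0535619 = 8.6827 rad/s.

8.68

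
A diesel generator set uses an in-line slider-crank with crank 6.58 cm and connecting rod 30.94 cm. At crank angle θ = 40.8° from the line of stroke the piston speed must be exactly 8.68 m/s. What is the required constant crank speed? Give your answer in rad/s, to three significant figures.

For an in-line slider-crank, |v_piston| = rω|sinθ|·[1 + r cosθ/√(L² − r² sin²θ)].
With r = 0.0658 m, L = 0.3094 m, θ = 40.8°: the bracketed kinematic factor |dx/dθ| = 0.049985 m.
ω = v/|dx/dθ| = 8.68/0.049985 = 173.65 rad/s.

174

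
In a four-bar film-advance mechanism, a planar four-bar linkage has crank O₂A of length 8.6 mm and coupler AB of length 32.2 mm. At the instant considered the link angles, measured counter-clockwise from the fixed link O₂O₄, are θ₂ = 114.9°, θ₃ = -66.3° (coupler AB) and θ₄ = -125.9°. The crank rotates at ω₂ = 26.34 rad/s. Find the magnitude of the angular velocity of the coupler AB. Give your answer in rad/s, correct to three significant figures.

7.12

ω₂ = 26.34 rad/s
Differentiating the loop-closure r₂e^{iθ₂}+r₃e^{iθ₃}=r₁+r₄e^{iθ₄} gives r₂ω₂e^{iθ₂}+r₃ω₃e^{iθ₃}=r₄ω₄e^{iθ₄}.
Eliminating the other unknown: ω₃ = r₂ω₂ sin(θ₄−θ₂) / [r₃ sin(θ₃−θ₄)].
Numerator sine = +0.87292; denominator sine = +0.86251.
Result = 0.0086·26.34·(+0.87292) / (0.0322·(+0.86251)) = +7.1198 rad/s; magnitude 7.1198 rad/s.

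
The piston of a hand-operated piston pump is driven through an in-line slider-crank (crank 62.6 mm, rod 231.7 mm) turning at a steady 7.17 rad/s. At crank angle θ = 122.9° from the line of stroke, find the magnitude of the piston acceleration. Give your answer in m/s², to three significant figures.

2.10

ω = 7.17 rad/s
x(θ) = r cosθ + √(L² − r² sin²θ); with ω constant, a = ω²·d²x/dθ².
d²x/dθ² = −r cosθ − r²(cos2θ)/√u − r⁴ sin²2θ/(4u^{3/2}),  u = L² − r² sin²θ = 0.0509223 m².
Substituting r = 0.0626 m, L = 0.2317 m, θ = 122.9°: d²x/dθ² = +0.040843 m.
a = ω²·d²x/dθ² = (7.17)²·(+0.040843) = +2.0997 m/s²;  |a| = 2.0997 m/s².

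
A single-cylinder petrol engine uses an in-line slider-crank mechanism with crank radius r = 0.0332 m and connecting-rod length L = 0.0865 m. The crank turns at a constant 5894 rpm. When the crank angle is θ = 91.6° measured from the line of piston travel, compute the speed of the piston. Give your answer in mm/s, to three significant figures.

ω = 2π·5894/60 = 617.2 rad/s
For an in-line slider-crank, x = r cosθ + √(L² − r² sin²θ), so v = −rω sinθ·[1 + r cosθ/√(L² − r² sin²θ)].
With r = 0.0332 m, L = 0.0865 m, θ = 91.6°: √(L² − r² sin²θ) = 0.07988 m.
v = −0.0332·617.2·0.99961·[1 + 0.0332·-0.02792/0.07988] = -20.246 m/s.
|v| = 20.246 m/s = 20246 mm/s.

20200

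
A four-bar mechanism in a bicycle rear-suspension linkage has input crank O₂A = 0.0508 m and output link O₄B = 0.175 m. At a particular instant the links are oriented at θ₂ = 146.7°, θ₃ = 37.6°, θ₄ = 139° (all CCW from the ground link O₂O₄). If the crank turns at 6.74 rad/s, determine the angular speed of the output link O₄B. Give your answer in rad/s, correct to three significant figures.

1.89

ω₂ = 6.74 rad/s
Differentiating the loop-closure r₂e^{iθ₂}+r₃e^{iθ₃}=r₁+r₄e^{iθ₄} gives r₂ω₂e^{iθ₂}+r₃ω₃e^{iθ₃}=r₄ω₄e^{iθ₄}.
Eliminating the other unknown: ω₄ = r₂ω₂ sin(θ₂−θ₃) / [r₄ sin(θ₄−θ₃)].
Numerator sine = +0.94495; denominator sine = +0.98027.
Result = 0.0508·6.74·(+0.94495) / (0.175·(+0.98027)) = +1.886 rad/s; magnitude 1.886 rad/s.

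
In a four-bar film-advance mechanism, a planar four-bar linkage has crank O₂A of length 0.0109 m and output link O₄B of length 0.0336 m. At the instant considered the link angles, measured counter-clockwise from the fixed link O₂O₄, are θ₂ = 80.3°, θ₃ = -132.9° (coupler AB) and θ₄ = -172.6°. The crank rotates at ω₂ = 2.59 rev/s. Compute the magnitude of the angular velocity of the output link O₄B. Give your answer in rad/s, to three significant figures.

ω₂ = 16.27 rad/s (from 2.59 rev/s).
Differentiating the loop-closure r₂e^{iθ₂}+r₃e^{iθ₃}=r₁+r₄e^{iθ₄} gives r₂ω₂e^{iθ₂}+r₃ω₃e^{iθ₃}=r₄ω₄e^{iθ₄}.
Eliminating the other unknown: ω₄ = r₂ω₂ sin(θ₂−θ₃) / [r₄ sin(θ₄−θ₃)].
Numerator sine = -0.54756; denominator sine = -0.63877.
Result = 0.0109·16.27·(-0.54756) / (0.0336·(-0.63877)) = +4.5254 rad/s; magnitude 4.5254 rad/s.

4.53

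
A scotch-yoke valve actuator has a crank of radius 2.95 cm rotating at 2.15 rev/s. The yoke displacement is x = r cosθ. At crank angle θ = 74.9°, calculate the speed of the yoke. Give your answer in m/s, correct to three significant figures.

0.385

ω = 13.51 rad/s (from 2.15 rev/s).
x = r cosθ ⇒ ẋ = −rω sinθ.
|v| = rω|sinθ| = 0.0295·13.51·|sin 74.9°| = 0.38475 m/s.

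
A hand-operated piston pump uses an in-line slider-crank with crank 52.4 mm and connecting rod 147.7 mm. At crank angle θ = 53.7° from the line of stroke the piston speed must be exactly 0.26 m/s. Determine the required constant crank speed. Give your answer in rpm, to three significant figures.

For an in-line slider-crank, |v_piston| = rω|sinθ|·[1 + r cosθ/√(L² − r² sin²θ)].
With r = 0.0524 m, L = 0.1477 m, θ = 53.7°: the bracketed kinematic factor |dx/dθ| = 0.051487 m.
ω = v/|dx/dθ| = 0.26/0.051487 = 5.0498 rad/s.
N = 60ω/(2π) = 48.222 rpm.

48.2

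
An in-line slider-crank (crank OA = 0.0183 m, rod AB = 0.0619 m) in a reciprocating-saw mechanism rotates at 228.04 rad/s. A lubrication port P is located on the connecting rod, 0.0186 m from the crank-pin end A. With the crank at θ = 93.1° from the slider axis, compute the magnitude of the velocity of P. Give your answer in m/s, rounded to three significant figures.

ω = 228 rad/s.  Crank-pin speed |V_A| = rω = 4.1731 m/s, perpendicular to OA.
Rod angle: sinφ = −(r/L) sinθ ⇒ φ = -17.170°; ω_rod = −rω cosθ/√(L²−r²sin²θ) = +3.8159 rad/s.
V_P = V_A + ω_rod × AP, with AP = 0.0186 m along the rod.
Components: V_Px = −rω sinθ − a·ω_rod·sinφ = -4.1461 m/s;  V_Py = rω cosθ + a·ω_rod·cosφ = -0.15787 m/s.
|V_P| = √(V_Px² + V_Py²) = 4.1491 m/s.

4.15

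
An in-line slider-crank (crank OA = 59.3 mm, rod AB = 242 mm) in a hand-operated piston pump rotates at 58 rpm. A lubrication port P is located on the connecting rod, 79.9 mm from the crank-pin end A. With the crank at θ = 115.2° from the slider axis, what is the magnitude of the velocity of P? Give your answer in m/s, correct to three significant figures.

0.331

ω = 6.074 rad/s.  Crank-pin speed |V_A| = rω = 0.36017 m/s, perpendicular to OA.
Rod angle: sinφ = −(r/L) sinθ ⇒ φ = -12.810°; ω_rod = −rω cosθ/√(L²−r²sin²θ) = +0.64987 rad/s.
V_P = V_A + ω_rod × AP, with AP = 0.0799 m along the rod.
Components: V_Px = −rω sinθ − a·ω_rod·sinφ = -0.31438 m/s;  V_Py = rω cosθ + a·ω_rod·cosφ = -0.10272 m/s.
|V_P| = √(V_Px² + V_Py²) = 0.33074 m/s.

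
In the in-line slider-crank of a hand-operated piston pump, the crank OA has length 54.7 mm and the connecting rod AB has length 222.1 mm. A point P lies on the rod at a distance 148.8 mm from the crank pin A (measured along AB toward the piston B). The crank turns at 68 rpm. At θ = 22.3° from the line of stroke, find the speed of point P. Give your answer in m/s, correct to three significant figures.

ω = 7.121 rad/s.  Crank-pin speed |V_A| = rω = 0.38952 m/s, perpendicular to OA.
Rod angle: sinφ = −(r/L) sinθ ⇒ φ = -5.362°; ω_rod = −rω cosθ/√(L²−r²sin²θ) = -1.6298 rad/s.
V_P = V_A + ω_rod × AP, with AP = 0.1488 m along the rod.
Components: V_Px = −rω sinθ − a·ω_rod·sinφ = -0.17047 m/s;  V_Py = rω cosθ + a·ω_rod·cosφ = +0.11894 m/s.
|V_P| = √(V_Px² + V_Py²) = 0.20786 m/s.

0.208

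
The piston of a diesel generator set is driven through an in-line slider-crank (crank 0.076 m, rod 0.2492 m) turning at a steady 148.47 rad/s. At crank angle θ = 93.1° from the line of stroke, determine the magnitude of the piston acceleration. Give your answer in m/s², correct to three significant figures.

ω = 148.5 rad/s
x(θ) = r cosθ + √(L² − r² sin²θ); with ω constant, a = ω²·d²x/dθ².
d²x/dθ² = −r cosθ − r²(cos2θ)/√u − r⁴ sin²2θ/(4u^{3/2}),  u = L² − r² sin²θ = 0.0563415 m².
Substituting r = 0.076 m, L = 0.2492 m, θ = 93.1°: d²x/dθ² = +0.028294 m.
a = ω²·d²x/dθ² = (148.5)²·(+0.028294) = +623.7 m/s²;  |a| = 623.7 m/s².

624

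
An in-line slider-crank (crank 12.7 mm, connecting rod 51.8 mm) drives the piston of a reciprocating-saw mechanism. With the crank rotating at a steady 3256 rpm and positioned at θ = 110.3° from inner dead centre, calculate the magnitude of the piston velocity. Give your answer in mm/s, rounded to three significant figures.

3710

ω = 2π·3256/60 = 341 rad/s
For an in-line slider-crank, x = r cosθ + √(L² − r² sin²θ), so v = −rω sinθ·[1 + r cosθ/√(L² − r² sin²θ)].
With r = 0.0127 m, L = 0.0518 m, θ = 110.3°: √(L² − r² sin²θ) = 0.050412 m.
v = −0.0127·341·0.93789·[1 + 0.0127·-0.34694/0.050412] = -3.7064 m/s.
|v| = 3.7064 m/s = 3706.4 mm/s.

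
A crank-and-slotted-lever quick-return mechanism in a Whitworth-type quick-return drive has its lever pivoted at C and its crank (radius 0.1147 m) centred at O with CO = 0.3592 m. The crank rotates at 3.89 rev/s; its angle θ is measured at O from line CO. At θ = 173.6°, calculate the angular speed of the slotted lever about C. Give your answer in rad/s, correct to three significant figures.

11.3

ω = 24.44 rad/s (from 3.89 rev/s).
Crank pin A relative to C: A = (d + r cosθ, r sinθ); lever angle φ = atan2(r sinθ, d + r cosθ).
Differentiating tanφ: φ̇ = rω(d cosθ + r)/(d² + r² + 2dr cosθ).
d² + r² + 2dr cosθ = |CA|² = 0.0602938 m²;  d cosθ + r = -0.24226 m.
|ω_lever| = |0.1147·24.44·-0.24226| / 0.0602938 = 11.264 rad/s.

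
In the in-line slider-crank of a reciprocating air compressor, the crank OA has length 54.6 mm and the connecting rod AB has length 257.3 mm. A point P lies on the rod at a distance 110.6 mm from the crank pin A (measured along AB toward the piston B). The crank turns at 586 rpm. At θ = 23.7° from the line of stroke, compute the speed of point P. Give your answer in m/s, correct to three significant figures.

ω = 61.37 rad/s.  Crank-pin speed |V_A| = rω = 3.3506 m/s, perpendicular to OA.
Rod angle: sinφ = −(r/L) sinθ ⇒ φ = -4.893°; ω_rod = −rω cosθ/√(L²−r²sin²θ) = -11.967 rad/s.
V_P = V_A + ω_rod × AP, with AP = 0.1106 m along the rod.
Components: V_Px = −rω sinθ − a·ω_rod·sinφ = -1.4597 m/s;  V_Py = rω cosθ + a·ω_rod·cosφ = +1.7492 m/s.
|V_P| = √(V_Px² + V_Py²) = 2.2782 m/s.

2.28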